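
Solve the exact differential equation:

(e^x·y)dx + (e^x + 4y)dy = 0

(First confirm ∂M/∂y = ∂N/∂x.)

Verify exactness: ∂M/∂y = ∂N/∂x ✓
Find F(x,y) such that ∂F/∂x = M, ∂F/∂y = N
Solution: e^x·y + 2y² = C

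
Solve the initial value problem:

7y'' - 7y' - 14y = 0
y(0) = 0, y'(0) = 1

General solution: y = C₁e^(2x) + C₂e^(-x)
Applying ICs: C₁ = 1/3, C₂ = -1/3
Particular solution: y = (1/3)e^(2x) - (1/3)e^(-x)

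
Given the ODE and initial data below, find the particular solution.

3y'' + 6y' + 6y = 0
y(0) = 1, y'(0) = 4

General solution: y = e^(-x)(C₁cos(x) + C₂sin(x))
Complex roots r = -1 ± i
Applying ICs: C₁ = 1, C₂ = 5
Particular solution: y = e^(-x)(cos(x) + 5sin(x))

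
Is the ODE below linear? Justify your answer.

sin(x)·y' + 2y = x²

Yes. Linear (y and its derivatives appear to the first power only, no products of y terms)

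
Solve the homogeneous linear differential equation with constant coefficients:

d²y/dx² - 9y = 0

Characteristic equation: r² - 9 = 0
Roots: r = 3, -3 (distinct real)
General solution: y = C₁e^(3x) + C₂e^(-3x)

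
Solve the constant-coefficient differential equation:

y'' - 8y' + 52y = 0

Characteristic equation: r² - 8r + 52 = 0
Roots: r = 4 ± 6i (complex conjugates)
General solution: y = e^(4x)(C₁cos(6x) + C₂sin(6x))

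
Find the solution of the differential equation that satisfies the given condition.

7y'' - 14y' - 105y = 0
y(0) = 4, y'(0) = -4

General solution: y = C₁e^(5x) + C₂e^(-3x)
Applying ICs: C₁ = 1, C₂ = 3
Particular solution: y = e^(5x) + 3e^(-3x)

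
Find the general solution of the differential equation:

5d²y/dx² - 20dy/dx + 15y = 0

Characteristic equation: 5r² - 20r + 15 = 0
Divide by 5: r² - 4r + 3 = 0
Roots: r = 1, 3 (distinct real)
General solution: y = C₁e^x + C₂e^(3x)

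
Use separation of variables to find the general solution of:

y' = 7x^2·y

Separating variables and integrating:
ln|y| = 7x^3/3 + C

General solution: y = Ce^(7x^3/3)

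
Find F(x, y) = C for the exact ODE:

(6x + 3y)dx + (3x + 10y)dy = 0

Verify exactness: ∂M/∂y = ∂N/∂x ✓
Find F(x,y) such that ∂F/∂x = M, ∂F/∂y = N
Solution: 3x² + 3xy + 5y² = C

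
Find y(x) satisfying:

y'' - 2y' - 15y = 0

Characteristic equation: r² - 2r - 15 = 0
Roots: r = 5, -3 (distinct real)
General solution: y = C₁e^(5x) + C₂e^(-3x)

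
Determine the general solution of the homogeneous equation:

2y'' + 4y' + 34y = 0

Characteristic equation: 2r² + 4r + 34 = 0
Divide by 2: r² + 2r + 17 = 0
Roots: r = -1 ± 4i (complex conjugates)
General solution: y = e^(-x)(C₁cos(4x) + C₂sin(4x))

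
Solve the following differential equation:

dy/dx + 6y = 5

Using integrating factor method:

General solution: y = 5/6 + Ce^(-6x)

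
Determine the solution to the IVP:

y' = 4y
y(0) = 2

General solution: y = Ce^(4x)
Applying IC y(0) = 2:
Particular solution: y = 2e^(4x)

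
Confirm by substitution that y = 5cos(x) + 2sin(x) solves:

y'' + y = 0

Verification:
y'' = -5cos(x) - 2sin(x)
y'' + y = 0 ✓

Yes, it is a solution.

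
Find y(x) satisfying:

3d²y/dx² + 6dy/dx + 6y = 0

Characteristic equation: 3r² + 6r + 6 = 0
Divide by 3: r² + 2r + 2 = 0
Roots: r = -1 ± i (complex conjugates)
General solution: y = e^(-x)(C₁cos(x) + C₂sin(x))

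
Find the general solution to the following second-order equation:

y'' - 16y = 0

Characteristic equation: r² - 16 = 0
Roots: r = 4, -4 (distinct real)
General solution: y = C₁e^(4x) + C₂e^(-4x)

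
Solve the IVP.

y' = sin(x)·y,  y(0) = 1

General solution: y = Ce^(-cos(x))
Applying IC y(0) = 1:
Particular solution: y = e^(1-cos(x))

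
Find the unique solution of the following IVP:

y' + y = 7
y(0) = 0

General solution: y = 7 + Ce^(-x)
Applying y(0) = 0: C = 0 - 7 = -7
Particular solution: y = 7 - 7e^(-x)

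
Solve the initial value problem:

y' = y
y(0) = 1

General solution: y = Ce^x
Applying IC y(0) = 1:
Particular solution: y = e^x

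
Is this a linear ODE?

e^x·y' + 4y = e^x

Yes. Linear (y and its derivatives appear to the first power only, no products of y terms)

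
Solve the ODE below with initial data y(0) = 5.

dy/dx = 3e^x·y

General solution: y = Ce^(3e^x)
Applying IC y(0) = 5:
Particular solution: y = 5e^(3(e^x - 1))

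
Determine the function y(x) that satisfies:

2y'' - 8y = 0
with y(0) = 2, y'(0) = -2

General solution: y = C₁e^(2x) + C₂e^(-2x)
Applying ICs: C₁ = 1/2, C₂ = 3/2
Particular solution: y = (1/2)e^(2x) + (3/2)e^(-2x)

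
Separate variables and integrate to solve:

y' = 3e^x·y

Separating variables and integrating:
ln|y| = 3e^x + C

General solution: y = Ce^(3e^x)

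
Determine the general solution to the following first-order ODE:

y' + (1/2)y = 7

Using integrating factor method:

General solution: y = 14 + Ce^(-x/2)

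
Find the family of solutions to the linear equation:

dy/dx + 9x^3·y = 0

Using integrating factor method:

General solution: y = Ce^(-9x^4/4)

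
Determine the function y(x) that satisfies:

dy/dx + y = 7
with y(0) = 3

General solution: y = 7 + Ce^(-x)
Applying y(0) = 3: C = 3 - 7 = -4
Particular solution: y = 7 - 4e^(-x)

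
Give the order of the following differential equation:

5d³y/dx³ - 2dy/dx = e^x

The order is 3 (highest derivative is of order 3).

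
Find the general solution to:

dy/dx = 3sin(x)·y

Separating variables and integrating:
ln|y| = -3cos(x) + C

General solution: y = Ce^(-3cos(x))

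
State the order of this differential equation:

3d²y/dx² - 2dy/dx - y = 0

The order is 2 (highest derivative is of order 2).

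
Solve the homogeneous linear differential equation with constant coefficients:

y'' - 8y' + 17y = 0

Characteristic equation: r² - 8r + 17 = 0
Roots: r = 4 ± i (complex conjugates)
General solution: y = e^(4x)(C₁cos(x) + C₂sin(x))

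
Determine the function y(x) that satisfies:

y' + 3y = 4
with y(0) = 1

General solution: y = 4/3 + Ce^(-3x)
Applying y(0) = 1: C = 1 - 4/3 = -1/3
Particular solution: y = 4/3 - (1/3)e^(-3x)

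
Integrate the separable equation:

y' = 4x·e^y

Separating variables and integrating:
-e^(-y) = 2x² + C

General solution: y = -ln(C - 2x²)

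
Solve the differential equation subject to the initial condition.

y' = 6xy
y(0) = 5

General solution: y = Ce^(3x²)
Applying IC y(0) = 5:
Particular solution: y = 5e^(3x²)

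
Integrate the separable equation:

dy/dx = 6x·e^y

Separating variables and integrating:
-e^(-y) = 3x² + C

General solution: y = -ln(C - 3x²)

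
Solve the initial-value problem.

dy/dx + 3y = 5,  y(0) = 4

General solution: y = 5/3 + Ce^(-3x)
Applying y(0) = 4: C = 4 - 5/3 = 7/3
Particular solution: y = 5/3 + (7/3)e^(-3x)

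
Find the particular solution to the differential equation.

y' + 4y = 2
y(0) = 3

General solution: y = 1/2 + Ce^(-4x)
Applying y(0) = 3: C = 3 - 1/2 = 5/2
Particular solution: y = 1/2 + (5/2)e^(-4x)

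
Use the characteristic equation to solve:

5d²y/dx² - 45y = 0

Characteristic equation: 5r² - 45 = 0
Divide by 5: r² - 9 = 0
Roots: r = 3, -3 (distinct real)
General solution: y = C₁e^(3x) + C₂e^(-3x)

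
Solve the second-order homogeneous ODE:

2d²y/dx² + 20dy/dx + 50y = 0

Characteristic equation: 2r² + 20r + 50 = 0
Divide by 2: r² + 10r + 25 = 0
Factored: (r + 5)² = 0
Repeated root: r = -5
General solution: y = (C₁ + C₂x)e^(-5x)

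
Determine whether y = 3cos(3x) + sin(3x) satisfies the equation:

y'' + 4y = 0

Verification:
y'' = -27cos(3x) - 9sin(3x)
y'' + 4y ≠ 0 (frequency mismatch: got 9 instead of 4)

No, it is not a solution.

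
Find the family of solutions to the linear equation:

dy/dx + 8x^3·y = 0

Using integrating factor method:

General solution: y = Ce^(-2x^4)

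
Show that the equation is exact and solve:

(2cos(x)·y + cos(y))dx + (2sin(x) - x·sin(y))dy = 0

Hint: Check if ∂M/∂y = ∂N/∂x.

Verify exactness: ∂M/∂y = ∂N/∂x ✓
Find F(x,y) such that ∂F/∂x = M, ∂F/∂y = N
Solution: 2sin(x)·y + x·cos(y) = C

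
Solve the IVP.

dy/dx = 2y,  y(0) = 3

General solution: y = Ce^(2x)
Applying IC y(0) = 3:
Particular solution: y = 3e^(2x)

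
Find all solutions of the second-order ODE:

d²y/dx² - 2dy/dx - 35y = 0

Characteristic equation: r² - 2r - 35 = 0
Roots: r = 7, -5 (distinct real)
General solution: y = C₁e^(7x) + C₂e^(-5x)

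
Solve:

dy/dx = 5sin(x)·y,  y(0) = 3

General solution: y = Ce^(-5cos(x))
Applying IC y(0) = 3:
Particular solution: y = 3e^(5(1-cos(x)))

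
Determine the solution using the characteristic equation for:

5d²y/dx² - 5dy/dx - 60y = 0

Characteristic equation: 5r² - 5r - 60 = 0
Divide by 5: r² - r - 12 = 0
Roots: r = 4, -3 (distinct real)
General solution: y = C₁e^(4x) + C₂e^(-3x)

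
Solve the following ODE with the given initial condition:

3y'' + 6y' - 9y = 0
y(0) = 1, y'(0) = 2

General solution: y = C₁e^x + C₂e^(-3x)
Applying ICs: C₁ = 5/4, C₂ = -1/4
Particular solution: y = (5/4)e^x - (1/4)e^(-3x)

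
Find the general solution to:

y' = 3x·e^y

Separating variables and integrating:
-e^(-y) = 3x²/2 + C

General solution: y = -ln(C - 3x²/2)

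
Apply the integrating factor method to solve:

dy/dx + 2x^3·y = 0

Using integrating factor method:

General solution: y = Ce^(-x^4/2)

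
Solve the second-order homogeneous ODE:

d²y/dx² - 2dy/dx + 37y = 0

Characteristic equation: r² - 2r + 37 = 0
Roots: r = 1 ± 6i (complex conjugates)
General solution: y = e^x(C₁cos(6x) + C₂sin(6x))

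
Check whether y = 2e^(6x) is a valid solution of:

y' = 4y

Verification:
y = 2e^(6x)
y' = 12e^(6x)
But 4y = 8e^(6x)
y' ≠ 4y — the derivative does not match

No, it is not a solution.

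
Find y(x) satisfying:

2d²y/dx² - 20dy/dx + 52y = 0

Characteristic equation: 2r² - 20r + 52 = 0
Divide by 2: r² - 10r + 26 = 0
Roots: r = 5 ± i (complex conjugates)
General solution: y = e^(5x)(C₁cos(x) + C₂sin(x))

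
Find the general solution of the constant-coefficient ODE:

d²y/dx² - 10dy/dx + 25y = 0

Characteristic equation: r² - 10r + 25 = 0
Factored: (r - 5)² = 0
Repeated root: r = 5
General solution: y = (C₁ + C₂x)e^(5x)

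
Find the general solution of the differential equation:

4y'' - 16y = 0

Characteristic equation: 4r² - 16 = 0
Divide by 4: r² - 4 = 0
Roots: r = 2, -2 (distinct real)
General solution: y = C₁e^(2x) + C₂e^(-2x)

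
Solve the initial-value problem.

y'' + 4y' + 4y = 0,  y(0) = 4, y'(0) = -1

General solution: y = (C₁ + C₂x)e^(-2x)
Repeated root r = -2
Applying ICs: C₁ = 4, C₂ = 7
Particular solution: y = (4 + 7x)e^(-2x)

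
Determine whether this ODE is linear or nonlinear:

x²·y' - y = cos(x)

Linear (y and its derivatives appear to the first power only, no products of y terms)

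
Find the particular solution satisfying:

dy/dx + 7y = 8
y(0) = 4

General solution: y = 8/7 + Ce^(-7x)
Applying y(0) = 4: C = 4 - 8/7 = 20/7
Particular solution: y = 8/7 + (20/7)e^(-7x)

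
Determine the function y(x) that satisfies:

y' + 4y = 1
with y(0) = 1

General solution: y = 1/4 + Ce^(-4x)
Applying y(0) = 1: C = 1 - 1/4 = 3/4
Particular solution: y = 1/4 + (3/4)e^(-4x)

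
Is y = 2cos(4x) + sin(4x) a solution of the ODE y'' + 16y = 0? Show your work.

Verification:
y'' = -32cos(4x) - 16sin(4x)
y'' + 16y = 0 ✓

Yes, it is a solution.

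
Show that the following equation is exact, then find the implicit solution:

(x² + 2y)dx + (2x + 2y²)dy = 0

Verify exactness: ∂M/∂y = ∂N/∂x ✓
Find F(x,y) such that ∂F/∂x = M, ∂F/∂y = N
Solution: x³/3 + 2xy + 2y³/3 = C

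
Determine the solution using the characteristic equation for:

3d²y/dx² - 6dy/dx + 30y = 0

Characteristic equation: 3r² - 6r + 30 = 0
Divide by 3: r² - 2r + 10 = 0
Roots: r = 1 ± 3i (complex conjugates)
General solution: y = e^x(C₁cos(3x) + C₂sin(3x))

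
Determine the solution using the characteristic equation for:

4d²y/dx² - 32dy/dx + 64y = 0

Characteristic equation: 4r² - 32r + 64 = 0
Divide by 4: r² - 8r + 16 = 0
Factored: (r - 4)² = 0
Repeated root: r = 4
General solution: y = (C₁ + C₂x)e^(4x)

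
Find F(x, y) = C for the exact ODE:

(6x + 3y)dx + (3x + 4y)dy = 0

Verify exactness: ∂M/∂y = ∂N/∂x ✓
Find F(x,y) such that ∂F/∂x = M, ∂F/∂y = N
Solution: 3x² + 3xy + 2y² = C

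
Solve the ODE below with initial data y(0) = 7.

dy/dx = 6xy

General solution: y = Ce^(3x²)
Applying IC y(0) = 7:
Particular solution: y = 7e^(3x²)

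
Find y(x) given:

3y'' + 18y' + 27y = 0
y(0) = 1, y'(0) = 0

General solution: y = (C₁ + C₂x)e^(-3x)
Repeated root r = -3
Applying ICs: C₁ = 1, C₂ = 3
Particular solution: y = (1 + 3x)e^(-3x)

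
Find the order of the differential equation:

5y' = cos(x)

The order is 1 (highest derivative is of order 1).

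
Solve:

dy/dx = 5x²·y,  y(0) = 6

General solution: y = Ce^(5x³/3)
Applying IC y(0) = 6:
Particular solution: y = 6e^(5x³/3)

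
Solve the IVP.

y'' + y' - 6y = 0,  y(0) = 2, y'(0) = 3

General solution: y = C₁e^(2x) + C₂e^(-3x)
Applying ICs: C₁ = 9/5, C₂ = 1/5
Particular solution: y = (9/5)e^(2x) + (1/5)e^(-3x)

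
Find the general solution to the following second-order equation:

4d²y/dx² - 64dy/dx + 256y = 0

Characteristic equation: 4r² - 64r + 256 = 0
Divide by 4: r² - 16r + 64 = 0
Factored: (r - 8)² = 0
Repeated root: r = 8
General solution: y = (C₁ + C₂x)e^(8x)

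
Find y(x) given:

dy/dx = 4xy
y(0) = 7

General solution: y = Ce^(2x²)
Applying IC y(0) = 7:
Particular solution: y = 7e^(2x²)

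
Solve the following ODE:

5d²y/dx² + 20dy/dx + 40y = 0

Characteristic equation: 5r² + 20r + 40 = 0
Divide by 5: r² + 4r + 8 = 0
Roots: r = -2 ± 2i (complex conjugates)
General solution: y = e^(-2x)(C₁cos(2x) + C₂sin(2x))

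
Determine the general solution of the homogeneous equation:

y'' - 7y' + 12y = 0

Characteristic equation: r² - 7r + 12 = 0
Roots: r = 4, 3 (distinct real)
General solution: y = C₁e^(4x) + C₂e^(3x)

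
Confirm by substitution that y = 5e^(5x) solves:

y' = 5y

Verification:
y = 5e^(5x)
y' = 25e^(5x)
5y = 25e^(5x)
y' = 5y ✓

Yes, it is a solution.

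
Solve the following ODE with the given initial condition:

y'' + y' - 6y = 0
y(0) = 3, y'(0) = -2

General solution: y = C₁e^(2x) + C₂e^(-3x)
Applying ICs: C₁ = 7/5, C₂ = 8/5
Particular solution: y = (7/5)e^(2x) + (8/5)e^(-3x)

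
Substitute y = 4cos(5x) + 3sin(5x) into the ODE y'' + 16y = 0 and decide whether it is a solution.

Verification:
y'' = -100cos(5x) - 75sin(5x)
y'' + 16y ≠ 0 (frequency mismatch: got 25 instead of 16)

No, it is not a solution.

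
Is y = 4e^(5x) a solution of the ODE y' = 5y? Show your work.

Verification:
y = 4e^(5x)
y' = 20e^(5x)
5y = 20e^(5x)
y' = 5y ✓

Yes, it is a solution.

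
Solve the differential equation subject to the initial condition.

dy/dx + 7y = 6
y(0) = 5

General solution: y = 6/7 + Ce^(-7x)
Applying y(0) = 5: C = 5 - 6/7 = 29/7
Particular solution: y = 6/7 + (29/7)e^(-7x)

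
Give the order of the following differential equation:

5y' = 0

The order is 1 (highest derivative is of order 1).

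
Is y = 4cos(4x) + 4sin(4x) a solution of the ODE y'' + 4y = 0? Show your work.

Verification:
y'' = -64cos(4x) - 64sin(4x)
y'' + 4y ≠ 0 (frequency mismatch: got 16 instead of 4)

No, it is not a solution.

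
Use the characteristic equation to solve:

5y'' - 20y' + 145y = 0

Characteristic equation: 5r² - 20r + 145 = 0
Divide by 5: r² - 4r + 29 = 0
Roots: r = 2 ± 5i (complex conjugates)
General solution: y = e^(2x)(C₁cos(5x) + C₂sin(5x))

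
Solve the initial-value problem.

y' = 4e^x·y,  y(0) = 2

General solution: y = Ce^(4e^x)
Applying IC y(0) = 2:
Particular solution: y = 2e^(4(e^x - 1))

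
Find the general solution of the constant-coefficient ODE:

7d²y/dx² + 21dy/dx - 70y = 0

Characteristic equation: 7r² + 21r - 70 = 0
Divide by 7: r² + 3r - 10 = 0
Roots: r = 2, -5 (distinct real)
General solution: y = C₁e^(2x) + C₂e^(-5x)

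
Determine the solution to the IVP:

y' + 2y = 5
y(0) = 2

General solution: y = 5/2 + Ce^(-2x)
Applying y(0) = 2: C = 2 - 5/2 = -1/2
Particular solution: y = 5/2 - (1/2)e^(-2x)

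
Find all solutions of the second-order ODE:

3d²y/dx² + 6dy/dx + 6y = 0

Characteristic equation: 3r² + 6r + 6 = 0
Divide by 3: r² + 2r + 2 = 0
Roots: r = -1 ± i (complex conjugates)
General solution: y = e^(-x)(C₁cos(x) + C₂sin(x))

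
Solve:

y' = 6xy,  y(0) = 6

General solution: y = Ce^(3x²)
Applying IC y(0) = 6:
Particular solution: y = 6e^(3x²)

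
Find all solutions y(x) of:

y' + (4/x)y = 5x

Using integrating factor method:

General solution: y = (5/6)x^2 + Cx^(-4)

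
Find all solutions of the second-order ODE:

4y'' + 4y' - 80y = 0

Characteristic equation: 4r² + 4r - 80 = 0
Divide by 4: r² + r - 20 = 0
Roots: r = 4, -5 (distinct real)
General solution: y = C₁e^(4x) + C₂e^(-5x)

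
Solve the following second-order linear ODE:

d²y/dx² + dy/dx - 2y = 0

Characteristic equation: r² + r - 2 = 0
Roots: r = 1, -2 (distinct real)
General solution: y = C₁e^x + C₂e^(-2x)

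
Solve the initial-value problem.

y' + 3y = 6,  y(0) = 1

General solution: y = 2 + Ce^(-3x)
Applying y(0) = 1: C = 1 - 2 = -1
Particular solution: y = 2 - e^(-3x)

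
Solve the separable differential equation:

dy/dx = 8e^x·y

Separating variables and integrating:
ln|y| = 8e^x + C

General solution: y = Ce^(8e^x)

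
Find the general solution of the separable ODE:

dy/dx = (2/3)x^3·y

Separating variables and integrating:
ln|y| = x^4/6 + C

General solution: y = Ce^(x^4/6)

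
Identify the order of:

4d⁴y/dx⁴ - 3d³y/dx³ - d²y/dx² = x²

The order is 4 (highest derivative is of order 4).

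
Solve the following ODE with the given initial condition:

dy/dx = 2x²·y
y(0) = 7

General solution: y = Ce^(2x³/3)
Applying IC y(0) = 7:
Particular solution: y = 7e^(2x³/3)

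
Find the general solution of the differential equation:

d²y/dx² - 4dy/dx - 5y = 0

Characteristic equation: r² - 4r - 5 = 0
Roots: r = 5, -1 (distinct real)
General solution: y = C₁e^(5x) + C₂e^(-x)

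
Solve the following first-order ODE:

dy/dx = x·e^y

Separating variables and integrating:
-e^(-y) = x²/2 + C

General solution: y = -ln(C - x²/2)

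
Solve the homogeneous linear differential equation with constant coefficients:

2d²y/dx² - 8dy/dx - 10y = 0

Characteristic equation: 2r² - 8r - 10 = 0
Divide by 2: r² - 4r - 5 = 0
Roots: r = 5, -1 (distinct real)
General solution: y = C₁e^(5x) + C₂e^(-x)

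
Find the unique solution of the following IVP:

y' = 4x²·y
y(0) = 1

General solution: y = Ce^(4x³/3)
Applying IC y(0) = 1:
Particular solution: y = e^(4x³/3)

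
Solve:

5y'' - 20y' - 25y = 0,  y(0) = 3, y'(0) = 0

General solution: y = C₁e^(5x) + C₂e^(-x)
Applying ICs: C₁ = 1/2, C₂ = 5/2
Particular solution: y = (1/2)e^(5x) + (5/2)e^(-x)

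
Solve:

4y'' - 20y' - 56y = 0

Characteristic equation: 4r² - 20r - 56 = 0
Divide by 4: r² - 5r - 14 = 0
Roots: r = 7, -2 (distinct real)
General solution: y = C₁e^(7x) + C₂e^(-2x)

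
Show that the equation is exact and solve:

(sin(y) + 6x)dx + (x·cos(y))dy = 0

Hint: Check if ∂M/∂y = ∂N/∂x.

Verify exactness: ∂M/∂y = ∂N/∂x ✓
Find F(x,y) such that ∂F/∂x = M, ∂F/∂y = N
Solution: x·sin(y) + 3x² = C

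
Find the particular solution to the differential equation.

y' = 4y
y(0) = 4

General solution: y = Ce^(4x)
Applying IC y(0) = 4:
Particular solution: y = 4e^(4x)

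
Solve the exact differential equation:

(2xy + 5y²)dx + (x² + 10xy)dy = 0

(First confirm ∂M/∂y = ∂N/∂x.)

Verify exactness: ∂M/∂y = ∂N/∂x ✓
Find F(x,y) such that ∂F/∂x = M, ∂F/∂y = N
Solution: x²y + 5xy² = C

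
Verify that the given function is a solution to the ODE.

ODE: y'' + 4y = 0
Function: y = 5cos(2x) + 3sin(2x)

Verification:
y'' = -20cos(2x) - 12sin(2x)
y'' + 4y = 0 ✓

Yes, it is a solution.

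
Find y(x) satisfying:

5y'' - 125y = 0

Characteristic equation: 5r² - 125 = 0
Divide by 5: r² - 25 = 0
Roots: r = 5, -5 (distinct real)
General solution: y = C₁e^(5x) + C₂e^(-5x)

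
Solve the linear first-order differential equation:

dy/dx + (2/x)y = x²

Using integrating factor method:

General solution: y = (1/5)x^3 + Cx^(-2)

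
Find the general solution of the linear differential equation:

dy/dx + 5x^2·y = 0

Using integrating factor method:

General solution: y = Ce^(-5x^3/3)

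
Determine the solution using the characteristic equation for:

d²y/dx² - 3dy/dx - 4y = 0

Characteristic equation: r² - 3r - 4 = 0
Roots: r = 4, -1 (distinct real)
General solution: y = C₁e^(4x) + C₂e^(-x)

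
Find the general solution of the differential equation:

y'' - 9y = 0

Characteristic equation: r² - 9 = 0
Roots: r = 3, -3 (distinct real)
General solution: y = C₁e^(3x) + C₂e^(-3x)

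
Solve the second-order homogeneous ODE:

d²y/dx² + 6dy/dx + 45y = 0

Characteristic equation: r² + 6r + 45 = 0
Roots: r = -3 ± 6i (complex conjugates)
General solution: y = e^(-3x)(C₁cos(6x) + C₂sin(6x))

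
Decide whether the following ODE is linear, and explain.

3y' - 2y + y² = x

Nonlinear (y² term)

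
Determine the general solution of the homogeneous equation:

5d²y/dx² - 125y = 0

Characteristic equation: 5r² - 125 = 0
Divide by 5: r² - 25 = 0
Roots: r = 5, -5 (distinct real)
General solution: y = C₁e^(5x) + C₂e^(-5x)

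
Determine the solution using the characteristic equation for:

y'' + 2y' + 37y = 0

Characteristic equation: r² + 2r + 37 = 0
Roots: r = -1 ± 6i (complex conjugates)
General solution: y = e^(-x)(C₁cos(6x) + C₂sin(6x))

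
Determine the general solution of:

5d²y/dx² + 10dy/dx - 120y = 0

Characteristic equation: 5r² + 10r - 120 = 0
Divide by 5: r² + 2r - 24 = 0
Roots: r = 4, -6 (distinct real)
General solution: y = C₁e^(4x) + C₂e^(-6x)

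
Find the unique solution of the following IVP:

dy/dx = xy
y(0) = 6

General solution: y = Ce^(x²/2)
Applying IC y(0) = 6:
Particular solution: y = 6e^(x²/2)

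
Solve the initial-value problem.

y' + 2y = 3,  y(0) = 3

General solution: y = 3/2 + Ce^(-2x)
Applying y(0) = 3: C = 3 - 3/2 = 3/2
Particular solution: y = 3/2 + (3/2)e^(-2x)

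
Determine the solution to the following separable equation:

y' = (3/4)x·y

Separating variables and integrating:
ln|y| = 3x^2/8 + C

General solution: y = Ce^(3x^2/8)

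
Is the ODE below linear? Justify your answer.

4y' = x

Yes. Linear (y and its derivatives appear to the first power only, no products of y terms)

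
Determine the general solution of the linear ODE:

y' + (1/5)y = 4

Using integrating factor method:

General solution: y = 20 + Ce^(-x/5)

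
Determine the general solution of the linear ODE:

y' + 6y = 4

Using integrating factor method:

General solution: y = 2/3 + Ce^(-6x)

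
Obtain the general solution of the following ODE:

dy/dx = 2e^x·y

Separating variables and integrating:
ln|y| = 2e^x + C

General solution: y = Ce^(2e^x)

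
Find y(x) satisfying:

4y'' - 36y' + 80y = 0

Characteristic equation: 4r² - 36r + 80 = 0
Divide by 4: r² - 9r + 20 = 0
Roots: r = 5, 4 (distinct real)
General solution: y = C₁e^(5x) + C₂e^(4x)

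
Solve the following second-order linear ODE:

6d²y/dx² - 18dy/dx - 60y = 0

Characteristic equation: 6r² - 18r - 60 = 0
Divide by 6: r² - 3r - 10 = 0
Roots: r = 5, -2 (distinct real)
General solution: y = C₁e^(5x) + C₂e^(-2x)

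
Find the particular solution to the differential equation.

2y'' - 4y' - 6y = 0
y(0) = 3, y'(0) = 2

General solution: y = C₁e^(3x) + C₂e^(-x)
Applying ICs: C₁ = 5/4, C₂ = 7/4
Particular solution: y = (5/4)e^(3x) + (7/4)e^(-x)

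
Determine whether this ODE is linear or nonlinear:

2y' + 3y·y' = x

Nonlinear (product y·y')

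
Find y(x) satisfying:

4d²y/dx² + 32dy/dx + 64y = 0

Characteristic equation: 4r² + 32r + 64 = 0
Divide by 4: r² + 8r + 16 = 0
Factored: (r + 4)² = 0
Repeated root: r = -4
General solution: y = (C₁ + C₂x)e^(-4x)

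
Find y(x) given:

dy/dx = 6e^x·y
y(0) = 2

General solution: y = Ce^(6e^x)
Applying IC y(0) = 2:
Particular solution: y = 2e^(6(e^x - 1))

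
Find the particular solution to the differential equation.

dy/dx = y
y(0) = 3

General solution: y = Ce^x
Applying IC y(0) = 3:
Particular solution: y = 3e^x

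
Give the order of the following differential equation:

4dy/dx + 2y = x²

The order is 1 (highest derivative is of order 1).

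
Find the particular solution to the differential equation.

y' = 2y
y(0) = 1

General solution: y = Ce^(2x)
Applying IC y(0) = 1:
Particular solution: y = e^(2x)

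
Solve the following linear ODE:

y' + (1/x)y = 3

Using integrating factor method:

General solution: y = (3/2)x + C/x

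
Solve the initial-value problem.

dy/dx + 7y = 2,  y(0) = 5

General solution: y = 2/7 + Ce^(-7x)
Applying y(0) = 5: C = 5 - 2/7 = 33/7
Particular solution: y = 2/7 + (33/7)e^(-7x)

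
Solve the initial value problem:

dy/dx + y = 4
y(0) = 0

General solution: y = 4 + Ce^(-x)
Applying y(0) = 0: C = 0 - 4 = -4
Particular solution: y = 4 - 4e^(-x)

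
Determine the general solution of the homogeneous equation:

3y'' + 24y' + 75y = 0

Characteristic equation: 3r² + 24r + 75 = 0
Divide by 3: r² + 8r + 25 = 0
Roots: r = -4 ± 3i (complex conjugates)
General solution: y = e^(-4x)(C₁cos(3x) + C₂sin(3x))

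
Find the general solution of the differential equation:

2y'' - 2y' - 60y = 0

Characteristic equation: 2r² - 2r - 60 = 0
Divide by 2: r² - r - 30 = 0
Roots: r = 6, -5 (distinct real)
General solution: y = C₁e^(6x) + C₂e^(-5x)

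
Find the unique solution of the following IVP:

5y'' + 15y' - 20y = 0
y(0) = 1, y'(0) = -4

General solution: y = C₁e^x + C₂e^(-4x)
Applying ICs: C₁ = 0, C₂ = 1
Particular solution: y = e^(-4x)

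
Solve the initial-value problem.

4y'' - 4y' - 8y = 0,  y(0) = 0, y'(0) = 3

General solution: y = C₁e^(2x) + C₂e^(-x)
Applying ICs: C₁ = 1, C₂ = -1
Particular solution: y = e^(2x) - e^(-x)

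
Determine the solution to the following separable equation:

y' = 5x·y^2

Separating variables and integrating:
-1/y = 5x^2/2 + C

General solution: y^-1 = (-5/2)x^2 + C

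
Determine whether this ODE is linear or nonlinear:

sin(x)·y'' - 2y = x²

Linear (y and its derivatives appear to the first power only, no products of y terms)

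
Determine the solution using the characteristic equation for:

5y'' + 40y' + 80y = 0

Characteristic equation: 5r² + 40r + 80 = 0
Divide by 5: r² + 8r + 16 = 0
Factored: (r + 4)² = 0
Repeated root: r = -4
General solution: y = (C₁ + C₂x)e^(-4x)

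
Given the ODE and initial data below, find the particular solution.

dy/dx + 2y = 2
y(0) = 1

General solution: y = 1 + Ce^(-2x)
Applying y(0) = 1: C = 1 - 1 = 0
Particular solution: y = 1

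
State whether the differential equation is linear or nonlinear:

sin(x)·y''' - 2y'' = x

Linear (y and its derivatives appear to the first power only, no products of y terms)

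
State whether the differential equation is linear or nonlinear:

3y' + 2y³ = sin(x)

Nonlinear (y³ term)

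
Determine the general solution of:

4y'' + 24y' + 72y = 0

Characteristic equation: 4r² + 24r + 72 = 0
Divide by 4: r² + 6r + 18 = 0
Roots: r = -3 ± 3i (complex conjugates)
General solution: y = e^(-3x)(C₁cos(3x) + C₂sin(3x))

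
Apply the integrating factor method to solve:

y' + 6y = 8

Using integrating factor method:

General solution: y = 4/3 + Ce^(-6x)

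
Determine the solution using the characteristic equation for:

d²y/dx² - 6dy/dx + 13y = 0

Characteristic equation: r² - 6r + 13 = 0
Roots: r = 3 ± 2i (complex conjugates)
General solution: y = e^(3x)(C₁cos(2x) + C₂sin(2x))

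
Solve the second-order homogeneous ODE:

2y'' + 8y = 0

Characteristic equation: 2r² + 8 = 0
Divide by 2: r² + 4 = 0
Roots: r = ±2i (complex conjugates)
General solution: y = C₁cos(2x) + C₂sin(2x)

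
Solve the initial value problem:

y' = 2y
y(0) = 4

General solution: y = Ce^(2x)
Applying IC y(0) = 4:
Particular solution: y = 4e^(2x)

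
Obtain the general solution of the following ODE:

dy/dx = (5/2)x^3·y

Separating variables and integrating:
ln|y| = 5x^4/8 + C

General solution: y = Ce^(5x^4/8)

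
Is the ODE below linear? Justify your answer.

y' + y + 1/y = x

No. Nonlinear (1/y term)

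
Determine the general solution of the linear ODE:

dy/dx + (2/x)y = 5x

Using integrating factor method:

General solution: y = (5/4)x^2 + Cx^(-2)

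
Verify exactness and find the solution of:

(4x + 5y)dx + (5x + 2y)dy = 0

Verify exactness: ∂M/∂y = ∂N/∂x ✓
Find F(x,y) such that ∂F/∂x = M, ∂F/∂y = N
Solution: 2x² + 5xy + y² = C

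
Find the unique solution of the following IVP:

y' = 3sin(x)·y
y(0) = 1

General solution: y = Ce^(-3cos(x))
Applying IC y(0) = 1:
Particular solution: y = e^(3(1-cos(x)))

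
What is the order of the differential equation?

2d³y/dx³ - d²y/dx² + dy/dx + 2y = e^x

The order is 3 (highest derivative is of order 3).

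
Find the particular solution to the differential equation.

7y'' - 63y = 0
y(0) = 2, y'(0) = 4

General solution: y = C₁e^(3x) + C₂e^(-3x)
Applying ICs: C₁ = 5/3, C₂ = 1/3
Particular solution: y = (5/3)e^(3x) + (1/3)e^(-3x)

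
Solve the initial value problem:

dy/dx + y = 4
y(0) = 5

General solution: y = 4 + Ce^(-x)
Applying y(0) = 5: C = 5 - 4 = 1
Particular solution: y = 4 + e^(-x)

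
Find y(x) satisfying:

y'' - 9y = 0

Characteristic equation: r² - 9 = 0
Roots: r = 3, -3 (distinct real)
General solution: y = C₁e^(3x) + C₂e^(-3x)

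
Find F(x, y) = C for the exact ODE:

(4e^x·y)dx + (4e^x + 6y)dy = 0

Verify exactness: ∂M/∂y = ∂N/∂x ✓
Find F(x,y) such that ∂F/∂x = M, ∂F/∂y = N
Solution: 4e^x·y + 3y² = C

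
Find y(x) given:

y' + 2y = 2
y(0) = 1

General solution: y = 1 + Ce^(-2x)
Applying y(0) = 1: C = 1 - 1 = 0
Particular solution: y = 1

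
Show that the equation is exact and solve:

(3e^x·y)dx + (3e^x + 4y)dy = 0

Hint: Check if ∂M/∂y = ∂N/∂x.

Verify exactness: ∂M/∂y = ∂N/∂x ✓
Find F(x,y) such that ∂F/∂x = M, ∂F/∂y = N
Solution: 3e^x·y + 2y² = C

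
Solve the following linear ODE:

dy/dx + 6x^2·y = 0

Using integrating factor method:

General solution: y = Ce^(-2x^3)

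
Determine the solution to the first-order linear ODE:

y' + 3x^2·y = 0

Using integrating factor method:

General solution: y = Ce^(-x^3)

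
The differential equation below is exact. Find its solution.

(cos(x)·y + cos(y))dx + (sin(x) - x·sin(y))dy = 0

Verify exactness: ∂M/∂y = ∂N/∂x ✓
Find F(x,y) such that ∂F/∂x = M, ∂F/∂y = N
Solution: sin(x)·y + x·cos(y) = C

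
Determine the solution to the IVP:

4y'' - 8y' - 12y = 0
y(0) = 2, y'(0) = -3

General solution: y = C₁e^(3x) + C₂e^(-x)
Applying ICs: C₁ = -1/4, C₂ = 9/4
Particular solution: y = -(1/4)e^(3x) + (9/4)e^(-x)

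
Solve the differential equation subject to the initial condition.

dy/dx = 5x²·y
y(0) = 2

General solution: y = Ce^(5x³/3)
Applying IC y(0) = 2:
Particular solution: y = 2e^(5x³/3)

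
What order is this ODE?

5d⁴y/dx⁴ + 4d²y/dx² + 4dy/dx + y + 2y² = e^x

The order is 4 (highest derivative is of order 4).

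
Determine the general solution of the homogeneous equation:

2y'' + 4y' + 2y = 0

Characteristic equation: 2r² + 4r + 2 = 0
Divide by 2: r² + 2r + 1 = 0
Factored: (r + 1)² = 0
Repeated root: r = -1
General solution: y = (C₁ + C₂x)e^(-x)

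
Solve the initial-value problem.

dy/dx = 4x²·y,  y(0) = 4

General solution: y = Ce^(4x³/3)
Applying IC y(0) = 4:
Particular solution: y = 4e^(4x³/3)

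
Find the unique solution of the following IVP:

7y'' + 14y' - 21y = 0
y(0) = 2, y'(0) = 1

General solution: y = C₁e^x + C₂e^(-3x)
Applying ICs: C₁ = 7/4, C₂ = 1/4
Particular solution: y = (7/4)e^x + (1/4)e^(-3x)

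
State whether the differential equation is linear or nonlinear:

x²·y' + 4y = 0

Linear (y and its derivatives appear to the first power only, no products of y terms)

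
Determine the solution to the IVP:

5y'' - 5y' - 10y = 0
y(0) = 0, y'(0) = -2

General solution: y = C₁e^(2x) + C₂e^(-x)
Applying ICs: C₁ = -2/3, C₂ = 2/3
Particular solution: y = -(2/3)e^(2x) + (2/3)e^(-x)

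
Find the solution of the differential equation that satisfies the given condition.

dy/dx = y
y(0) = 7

General solution: y = Ce^x
Applying IC y(0) = 7:
Particular solution: y = 7e^x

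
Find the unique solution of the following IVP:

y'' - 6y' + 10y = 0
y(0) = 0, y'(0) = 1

General solution: y = e^(3x)(C₁cos(x) + C₂sin(x))
Complex roots r = 3 ± i
Applying ICs: C₁ = 0, C₂ = 1
Particular solution: y = e^(3x)(sin(x))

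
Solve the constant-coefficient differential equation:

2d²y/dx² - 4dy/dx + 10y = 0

Characteristic equation: 2r² - 4r + 10 = 0
Divide by 2: r² - 2r + 5 = 0
Roots: r = 1 ± 2i (complex conjugates)
General solution: y = e^x(C₁cos(2x) + C₂sin(2x))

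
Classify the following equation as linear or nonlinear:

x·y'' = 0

Linear (y and its derivatives appear to the first power only, no products of y terms)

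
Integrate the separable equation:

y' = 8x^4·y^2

Separating variables and integrating:
-1/y = 8x^5/5 + C

General solution: y^-1 = (-8/5)x^5 + C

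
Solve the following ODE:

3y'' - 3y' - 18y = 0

Characteristic equation: 3r² - 3r - 18 = 0
Divide by 3: r² - r - 6 = 0
Roots: r = 3, -2 (distinct real)
General solution: y = C₁e^(3x) + C₂e^(-2x)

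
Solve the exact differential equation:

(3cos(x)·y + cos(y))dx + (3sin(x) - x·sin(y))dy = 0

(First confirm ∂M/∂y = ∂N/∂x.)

Verify exactness: ∂M/∂y = ∂N/∂x ✓
Find F(x,y) such that ∂F/∂x = M, ∂F/∂y = N
Solution: 3sin(x)·y + x·cos(y) = C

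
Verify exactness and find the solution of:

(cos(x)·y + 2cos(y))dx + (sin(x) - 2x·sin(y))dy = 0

Verify exactness: ∂M/∂y = ∂N/∂x ✓
Find F(x,y) such that ∂F/∂x = M, ∂F/∂y = N
Solution: sin(x)·y + 2x·cos(y) = C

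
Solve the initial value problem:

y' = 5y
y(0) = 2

General solution: y = Ce^(5x)
Applying IC y(0) = 2:
Particular solution: y = 2e^(5x)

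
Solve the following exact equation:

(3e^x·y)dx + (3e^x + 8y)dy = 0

Verify exactness: ∂M/∂y = ∂N/∂x ✓
Find F(x,y) such that ∂F/∂x = M, ∂F/∂y = N
Solution: 3e^x·y + 4y² = C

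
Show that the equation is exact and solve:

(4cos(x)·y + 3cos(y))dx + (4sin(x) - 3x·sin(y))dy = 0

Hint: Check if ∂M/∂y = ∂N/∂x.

Verify exactness: ∂M/∂y = ∂N/∂x ✓
Find F(x,y) such that ∂F/∂x = M, ∂F/∂y = N
Solution: 4sin(x)·y + 3x·cos(y) = C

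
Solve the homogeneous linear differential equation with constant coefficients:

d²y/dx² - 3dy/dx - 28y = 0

Characteristic equation: r² - 3r - 28 = 0
Roots: r = 7, -4 (distinct real)
General solution: y = C₁e^(7x) + C₂e^(-4x)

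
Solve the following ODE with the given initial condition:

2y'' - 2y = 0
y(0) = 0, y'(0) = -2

General solution: y = C₁e^x + C₂e^(-x)
Applying ICs: C₁ = -1, C₂ = 1
Particular solution: y = -e^x + e^(-x)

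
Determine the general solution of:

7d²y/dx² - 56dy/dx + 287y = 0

Characteristic equation: 7r² - 56r + 287 = 0
Divide by 7: r² - 8r + 41 = 0
Roots: r = 4 ± 5i (complex conjugates)
General solution: y = e^(4x)(C₁cos(5x) + C₂sin(5x))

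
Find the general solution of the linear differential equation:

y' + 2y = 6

Using integrating factor method:

General solution: y = 3 + Ce^(-2x)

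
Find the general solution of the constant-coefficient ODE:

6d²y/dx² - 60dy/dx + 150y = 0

Characteristic equation: 6r² - 60r + 150 = 0
Divide by 6: r² - 10r + 25 = 0
Factored: (r - 5)² = 0
Repeated root: r = 5
General solution: y = (C₁ + C₂x)e^(5x)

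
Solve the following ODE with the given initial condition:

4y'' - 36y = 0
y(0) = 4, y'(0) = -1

General solution: y = C₁e^(3x) + C₂e^(-3x)
Applying ICs: C₁ = 11/6, C₂ = 13/6
Particular solution: y = (11/6)e^(3x) + (13/6)e^(-3x)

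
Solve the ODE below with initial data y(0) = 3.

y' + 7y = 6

General solution: y = 6/7 + Ce^(-7x)
Applying y(0) = 3: C = 3 - 6/7 = 15/7
Particular solution: y = 6/7 + (15/7)e^(-7x)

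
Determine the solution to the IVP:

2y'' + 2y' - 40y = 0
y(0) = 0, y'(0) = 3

General solution: y = C₁e^(4x) + C₂e^(-5x)
Applying ICs: C₁ = 1/3, C₂ = -1/3
Particular solution: y = (1/3)e^(4x) - (1/3)e^(-5x)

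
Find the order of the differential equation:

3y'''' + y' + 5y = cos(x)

The order is 4 (highest derivative is of order 4).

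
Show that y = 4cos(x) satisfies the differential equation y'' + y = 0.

Verification:
y'' = -4cos(x)
y'' + y = 0 ✓

Yes, it is a solution.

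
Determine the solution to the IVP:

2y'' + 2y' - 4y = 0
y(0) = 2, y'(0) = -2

General solution: y = C₁e^x + C₂e^(-2x)
Applying ICs: C₁ = 2/3, C₂ = 4/3
Particular solution: y = (2/3)e^x + (4/3)e^(-2x)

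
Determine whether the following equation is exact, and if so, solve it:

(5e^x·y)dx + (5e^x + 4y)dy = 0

Verify exactness: ∂M/∂y = ∂N/∂x ✓
Find F(x,y) such that ∂F/∂x = M, ∂F/∂y = N
Solution: 5e^x·y + 2y² = C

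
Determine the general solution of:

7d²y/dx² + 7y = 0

Characteristic equation: 7r² + 7 = 0
Divide by 7: r² + 1 = 0
Roots: r = ±i (complex conjugates)
General solution: y = C₁cos(x) + C₂sin(x)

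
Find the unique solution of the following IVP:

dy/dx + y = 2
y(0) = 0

General solution: y = 2 + Ce^(-x)
Applying y(0) = 0: C = 0 - 2 = -2
Particular solution: y = 2 - 2e^(-x)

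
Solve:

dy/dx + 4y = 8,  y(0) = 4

General solution: y = 2 + Ce^(-4x)
Applying y(0) = 4: C = 4 - 2 = 2
Particular solution: y = 2 + 2e^(-4x)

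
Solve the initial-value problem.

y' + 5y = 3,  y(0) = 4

General solution: y = 3/5 + Ce^(-5x)
Applying y(0) = 4: C = 4 - 3/5 = 17/5
Particular solution: y = 3/5 + (17/5)e^(-5x)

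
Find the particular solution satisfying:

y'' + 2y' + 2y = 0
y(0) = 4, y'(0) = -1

General solution: y = e^(-x)(C₁cos(x) + C₂sin(x))
Complex roots r = -1 ± i
Applying ICs: C₁ = 4, C₂ = 3
Particular solution: y = e^(-x)(4cos(x) + 3sin(x))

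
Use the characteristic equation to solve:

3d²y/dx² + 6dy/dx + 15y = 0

Characteristic equation: 3r² + 6r + 15 = 0
Divide by 3: r² + 2r + 5 = 0
Roots: r = -1 ± 2i (complex conjugates)
General solution: y = e^(-x)(C₁cos(2x) + C₂sin(2x))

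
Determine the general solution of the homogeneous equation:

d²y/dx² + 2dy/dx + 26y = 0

Characteristic equation: r² + 2r + 26 = 0
Roots: r = -1 ± 5i (complex conjugates)
General solution: y = e^(-x)(C₁cos(5x) + C₂sin(5x))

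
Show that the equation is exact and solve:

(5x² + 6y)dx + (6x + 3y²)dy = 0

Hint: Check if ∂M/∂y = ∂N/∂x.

Verify exactness: ∂M/∂y = ∂N/∂x ✓
Find F(x,y) such that ∂F/∂x = M, ∂F/∂y = N
Solution: 5x³/3 + 6xy + y³ = C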